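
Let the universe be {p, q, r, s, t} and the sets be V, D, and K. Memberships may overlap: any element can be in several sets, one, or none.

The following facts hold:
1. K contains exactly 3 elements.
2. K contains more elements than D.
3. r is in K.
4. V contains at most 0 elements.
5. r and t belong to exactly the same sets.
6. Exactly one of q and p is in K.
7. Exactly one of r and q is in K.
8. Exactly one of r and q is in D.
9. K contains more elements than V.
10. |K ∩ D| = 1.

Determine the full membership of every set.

V = {}; D = {p, q}; K = {p, r, t}

From (3): r ∈ K.
(4): V already has 0, so the rest are out.
(5): t matches r: t ∈ K.
(7) (exactly one): q ∉ K.
(6) (exactly one): p ∈ K.
(1): K already has 3, so the rest are out.
Suppose p ∉ D: no assignment then satisfies all the clues, so p ∈ D.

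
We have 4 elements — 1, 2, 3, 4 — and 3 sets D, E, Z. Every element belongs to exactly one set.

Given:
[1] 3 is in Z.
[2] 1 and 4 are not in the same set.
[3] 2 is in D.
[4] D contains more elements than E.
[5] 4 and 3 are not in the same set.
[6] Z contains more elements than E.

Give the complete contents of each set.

D = {2, 4}; E = {}; Z = {1, 3}

From (1): 3 ∈ Z.
From (3): 2 ∈ D.
(5): 4 ∉ Z.
Suppose 1 ∈ D: no assignment then satisfies all the clues, so 1 ∉ D.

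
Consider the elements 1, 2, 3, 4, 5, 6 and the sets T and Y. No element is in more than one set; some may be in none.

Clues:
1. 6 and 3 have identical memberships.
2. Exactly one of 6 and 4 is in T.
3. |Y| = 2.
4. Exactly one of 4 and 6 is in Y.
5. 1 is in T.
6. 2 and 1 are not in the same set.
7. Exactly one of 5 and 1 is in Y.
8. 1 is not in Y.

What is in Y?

Y = {4, 5}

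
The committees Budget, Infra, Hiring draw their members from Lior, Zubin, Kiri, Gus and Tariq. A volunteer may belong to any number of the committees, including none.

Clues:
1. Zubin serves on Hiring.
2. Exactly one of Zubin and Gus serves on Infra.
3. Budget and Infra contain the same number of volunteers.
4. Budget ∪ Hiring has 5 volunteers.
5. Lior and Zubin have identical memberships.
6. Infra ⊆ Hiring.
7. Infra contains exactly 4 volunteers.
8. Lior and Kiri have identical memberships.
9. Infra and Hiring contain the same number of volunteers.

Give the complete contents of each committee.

Budget = {Gus, Kiri, Lior, Zubin}; Infra = {Kiri, Lior, Tariq, Zubin}; Hiring = {Kiri, Lior, Tariq, Zubin}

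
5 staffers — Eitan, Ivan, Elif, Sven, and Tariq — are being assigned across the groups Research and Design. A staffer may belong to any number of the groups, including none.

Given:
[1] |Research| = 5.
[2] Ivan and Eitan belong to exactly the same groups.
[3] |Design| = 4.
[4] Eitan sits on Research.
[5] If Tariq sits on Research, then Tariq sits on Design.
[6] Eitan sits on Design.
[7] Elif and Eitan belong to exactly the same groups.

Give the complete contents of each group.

Research = {Eitan, Elif, Ivan, Sven, Tariq}; Design = {Eitan, Elif, Ivan, Tariq}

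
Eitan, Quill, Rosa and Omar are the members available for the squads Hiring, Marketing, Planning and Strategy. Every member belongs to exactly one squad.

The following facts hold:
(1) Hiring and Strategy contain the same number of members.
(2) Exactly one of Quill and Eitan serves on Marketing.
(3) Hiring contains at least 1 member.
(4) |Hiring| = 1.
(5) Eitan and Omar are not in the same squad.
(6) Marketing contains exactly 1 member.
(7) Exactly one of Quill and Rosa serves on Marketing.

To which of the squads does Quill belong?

Quill: Marketing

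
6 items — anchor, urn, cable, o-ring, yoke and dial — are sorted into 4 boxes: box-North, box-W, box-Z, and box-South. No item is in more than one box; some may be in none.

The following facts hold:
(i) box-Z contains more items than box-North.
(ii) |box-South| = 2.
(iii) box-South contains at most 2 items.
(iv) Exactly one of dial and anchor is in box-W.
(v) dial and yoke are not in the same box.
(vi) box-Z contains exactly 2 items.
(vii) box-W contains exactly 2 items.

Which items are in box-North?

box-North = {}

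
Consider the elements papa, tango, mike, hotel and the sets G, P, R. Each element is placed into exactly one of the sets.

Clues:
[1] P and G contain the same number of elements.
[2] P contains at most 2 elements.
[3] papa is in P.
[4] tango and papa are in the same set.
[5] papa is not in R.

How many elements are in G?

2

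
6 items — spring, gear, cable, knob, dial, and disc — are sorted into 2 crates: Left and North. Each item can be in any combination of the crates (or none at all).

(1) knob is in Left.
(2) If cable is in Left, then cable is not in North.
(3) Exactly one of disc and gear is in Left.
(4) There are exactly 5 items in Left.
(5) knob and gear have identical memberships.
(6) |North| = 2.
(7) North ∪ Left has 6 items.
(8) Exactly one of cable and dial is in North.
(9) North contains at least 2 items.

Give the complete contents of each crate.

Left = {cable, dial, gear, knob, spring}; North = {dial, disc}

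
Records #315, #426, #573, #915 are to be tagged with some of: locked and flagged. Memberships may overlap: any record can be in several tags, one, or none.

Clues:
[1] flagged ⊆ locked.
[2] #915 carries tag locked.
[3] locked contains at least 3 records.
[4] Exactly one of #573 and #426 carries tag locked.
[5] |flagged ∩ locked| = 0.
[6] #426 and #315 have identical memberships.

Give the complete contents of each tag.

locked = {#315, #426, #915}; flagged = {}

From (2): #915 ∈ locked.
Suppose #315 ∉ locked: no assignment then satisfies all the clues, so #315 ∈ locked.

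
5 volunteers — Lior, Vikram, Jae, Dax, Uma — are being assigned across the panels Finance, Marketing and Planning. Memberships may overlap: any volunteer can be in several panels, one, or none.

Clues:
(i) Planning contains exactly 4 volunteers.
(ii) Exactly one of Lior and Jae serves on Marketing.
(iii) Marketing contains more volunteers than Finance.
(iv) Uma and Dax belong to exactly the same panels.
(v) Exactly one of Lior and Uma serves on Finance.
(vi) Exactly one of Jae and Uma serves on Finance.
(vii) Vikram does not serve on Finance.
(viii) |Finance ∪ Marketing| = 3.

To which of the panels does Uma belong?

Uma: Finance, Marketing, Planning

From (vii): Vikram ∉ Finance.
Suppose Uma ∉ Finance: no assignment then satisfies all the clues, so Uma ∈ Finance.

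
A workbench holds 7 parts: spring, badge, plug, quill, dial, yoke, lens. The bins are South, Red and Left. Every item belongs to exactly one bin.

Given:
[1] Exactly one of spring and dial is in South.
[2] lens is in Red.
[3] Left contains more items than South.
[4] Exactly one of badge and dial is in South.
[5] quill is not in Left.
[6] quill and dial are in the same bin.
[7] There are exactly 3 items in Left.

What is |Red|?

2

From (2): lens ∈ Red.
From (5): quill ∉ Left.
(6): dial matches quill: dial ∉ Left.
Suppose spring ∈ South: no assignment then satisfies all the clues, so spring ∉ South.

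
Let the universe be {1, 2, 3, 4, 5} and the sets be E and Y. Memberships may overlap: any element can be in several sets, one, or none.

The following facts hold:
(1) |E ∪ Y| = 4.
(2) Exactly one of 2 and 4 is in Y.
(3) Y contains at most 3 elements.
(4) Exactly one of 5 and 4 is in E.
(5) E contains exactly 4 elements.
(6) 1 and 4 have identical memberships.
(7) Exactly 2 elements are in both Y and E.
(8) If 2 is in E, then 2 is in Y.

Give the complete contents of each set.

E = {1, 2, 3, 4}; Y = {2, 3}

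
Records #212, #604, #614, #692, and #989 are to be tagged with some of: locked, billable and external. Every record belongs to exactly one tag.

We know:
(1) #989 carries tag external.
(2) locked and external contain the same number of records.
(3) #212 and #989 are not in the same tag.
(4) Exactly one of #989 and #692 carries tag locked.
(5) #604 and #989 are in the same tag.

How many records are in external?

2

From (1): #989 ∈ external.
(3): #212 ∉ external.
(4) (exactly one): #692 ∈ locked.
(5): #604 matches #989: #604 ∉ locked.
(5): #604 matches #989: #604 ∉ billable.
(5): #604 matches #989: #604 ∈ external.
Suppose #614 ∈ external: no assignment then satisfies all the clues, so #614 ∉ external.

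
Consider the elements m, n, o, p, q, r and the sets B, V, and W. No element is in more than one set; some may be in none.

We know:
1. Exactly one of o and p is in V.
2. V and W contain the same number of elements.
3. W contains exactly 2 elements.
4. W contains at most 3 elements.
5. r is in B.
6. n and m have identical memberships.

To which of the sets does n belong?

n: W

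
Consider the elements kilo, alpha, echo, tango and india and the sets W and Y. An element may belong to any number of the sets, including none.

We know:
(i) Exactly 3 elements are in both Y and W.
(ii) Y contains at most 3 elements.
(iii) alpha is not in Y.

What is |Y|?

3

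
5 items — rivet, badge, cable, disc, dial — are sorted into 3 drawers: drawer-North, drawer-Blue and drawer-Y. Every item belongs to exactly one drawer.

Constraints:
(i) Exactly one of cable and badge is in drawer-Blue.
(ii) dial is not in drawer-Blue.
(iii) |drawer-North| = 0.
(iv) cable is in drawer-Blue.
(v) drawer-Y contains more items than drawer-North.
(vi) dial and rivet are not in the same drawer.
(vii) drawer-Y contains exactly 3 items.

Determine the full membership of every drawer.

From (ii): dial ∉ drawer-Blue.
From (iv): cable ∈ drawer-Blue.
(i) (exactly one): badge ∉ drawer-Blue.
(iii): drawer-North already has 0, so the rest are out.
Only one drawer left: badge ∈ drawer-Y.
Only one drawer left: dial ∈ drawer-Y.
(vi): rivet ∉ drawer-Y.
(vii): only 3 candidates remain for drawer-Y, so all are in.
Only one drawer left: rivet ∈ drawer-Blue.

drawer-North = {}; drawer-Blue = {cable, rivet}; drawer-Y = {badge, dial, disc}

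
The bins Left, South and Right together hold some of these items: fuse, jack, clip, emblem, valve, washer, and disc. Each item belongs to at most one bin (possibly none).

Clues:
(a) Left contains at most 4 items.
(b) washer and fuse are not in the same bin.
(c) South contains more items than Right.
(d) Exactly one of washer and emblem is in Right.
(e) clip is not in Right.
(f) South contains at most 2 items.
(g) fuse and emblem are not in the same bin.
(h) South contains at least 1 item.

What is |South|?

From (e): clip ∉ Right.
Suppose fuse ∈ Right: no assignment then satisfies all the clues, so fuse ∉ Right.

2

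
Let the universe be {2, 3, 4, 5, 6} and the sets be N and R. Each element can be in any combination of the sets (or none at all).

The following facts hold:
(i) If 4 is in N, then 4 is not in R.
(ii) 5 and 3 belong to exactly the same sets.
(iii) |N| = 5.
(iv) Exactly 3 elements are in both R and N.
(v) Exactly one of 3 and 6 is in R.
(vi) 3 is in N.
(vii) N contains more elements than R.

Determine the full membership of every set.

From (vi): 3 ∈ N.
(ii): 5 matches 3: 5 ∈ N.
(iii): only 5 candidates remain for N, so all are in.
(i): 4 ∉ R.
Suppose 2 ∉ R: no assignment then satisfies all the clues, so 2 ∈ R.

N = {2, 3, 4, 5, 6}; R = {2, 3, 5}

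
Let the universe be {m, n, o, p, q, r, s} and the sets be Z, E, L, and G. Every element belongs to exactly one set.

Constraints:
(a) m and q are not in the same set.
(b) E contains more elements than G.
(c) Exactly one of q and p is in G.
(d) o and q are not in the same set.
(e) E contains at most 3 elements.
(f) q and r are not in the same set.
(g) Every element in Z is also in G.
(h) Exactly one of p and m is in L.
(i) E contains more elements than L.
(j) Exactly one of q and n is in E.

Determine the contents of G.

G = {q, s}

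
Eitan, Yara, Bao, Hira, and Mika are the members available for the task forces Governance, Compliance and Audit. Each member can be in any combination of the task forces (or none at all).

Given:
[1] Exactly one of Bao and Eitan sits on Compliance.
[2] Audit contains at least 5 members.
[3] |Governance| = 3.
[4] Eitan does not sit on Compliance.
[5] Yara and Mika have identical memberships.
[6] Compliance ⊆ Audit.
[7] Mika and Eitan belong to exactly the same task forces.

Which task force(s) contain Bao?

Bao: Audit, Compliance

From (4): Eitan ∉ Compliance.
(1) (exactly one): Bao ∈ Compliance.
(2): only 5 candidates remain for Audit, so all are in.
(7): Mika matches Eitan: Mika ∉ Compliance.
(5): Yara matches Mika: Yara ∉ Compliance.
Suppose Bao ∈ Governance: no assignment then satisfies all the clues, so Bao ∉ Governance.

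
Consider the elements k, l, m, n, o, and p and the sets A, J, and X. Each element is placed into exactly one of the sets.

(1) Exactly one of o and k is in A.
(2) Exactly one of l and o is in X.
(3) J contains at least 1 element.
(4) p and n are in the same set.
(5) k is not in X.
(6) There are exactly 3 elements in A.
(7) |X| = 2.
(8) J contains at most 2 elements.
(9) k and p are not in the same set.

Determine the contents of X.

X = {l, m}

From (5): k ∉ X.
Suppose l ∉ X: no assignment then satisfies all the clues, so l ∈ X.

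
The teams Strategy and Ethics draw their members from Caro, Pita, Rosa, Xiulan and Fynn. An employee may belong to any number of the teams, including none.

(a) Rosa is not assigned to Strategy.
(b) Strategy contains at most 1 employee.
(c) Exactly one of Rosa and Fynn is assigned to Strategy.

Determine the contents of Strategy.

Strategy = {Fynn}

From (a): Rosa ∉ Strategy.
(c) (exactly one): Fynn ∈ Strategy.
(b): Strategy already has 1, so the rest are out.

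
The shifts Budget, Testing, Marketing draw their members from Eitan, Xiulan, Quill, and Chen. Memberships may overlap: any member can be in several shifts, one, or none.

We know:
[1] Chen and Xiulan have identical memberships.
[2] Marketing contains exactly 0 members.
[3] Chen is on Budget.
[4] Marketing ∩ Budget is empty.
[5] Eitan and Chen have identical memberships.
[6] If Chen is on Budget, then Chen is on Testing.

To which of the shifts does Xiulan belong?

Xiulan: Budget, Testing

From (3): Chen ∈ Budget.
(1): Xiulan matches Chen: Xiulan ∈ Budget.
(2): Marketing already has 0, so the rest are out.
(5): Eitan matches Chen: Eitan ∈ Budget.
(6): Chen ∈ Testing.
(1): Xiulan matches Chen: Xiulan ∈ Testing.
(5): Eitan matches Chen: Eitan ∈ Testing.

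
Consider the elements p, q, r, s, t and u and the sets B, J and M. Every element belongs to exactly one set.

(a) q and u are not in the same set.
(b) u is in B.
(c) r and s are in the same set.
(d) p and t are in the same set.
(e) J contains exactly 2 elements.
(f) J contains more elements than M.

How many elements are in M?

From (b): u ∈ B.
(a): q ∉ B.
Suppose p ∈ M: no assignment then satisfies all the clues, so p ∉ M.

1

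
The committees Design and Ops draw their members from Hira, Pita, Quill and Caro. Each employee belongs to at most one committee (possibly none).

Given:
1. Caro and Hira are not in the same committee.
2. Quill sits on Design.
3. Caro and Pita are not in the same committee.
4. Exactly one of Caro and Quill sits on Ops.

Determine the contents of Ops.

Ops = {Caro}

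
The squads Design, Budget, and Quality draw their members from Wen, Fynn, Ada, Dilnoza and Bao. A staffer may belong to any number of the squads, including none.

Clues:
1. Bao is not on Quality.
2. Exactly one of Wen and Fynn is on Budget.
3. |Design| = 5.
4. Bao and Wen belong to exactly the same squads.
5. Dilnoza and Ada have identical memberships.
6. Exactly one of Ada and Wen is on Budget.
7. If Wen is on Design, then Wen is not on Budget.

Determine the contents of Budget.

From (1): Bao ∉ Quality.
(3): only 5 candidates remain for Design, so all are in.
(4): Wen matches Bao: Wen ∉ Quality.
(7): Wen ∉ Budget.
(2) (exactly one): Fynn ∈ Budget.
(4): Bao matches Wen: Bao ∉ Budget.
(6) (exactly one): Ada ∈ Budget.
(5): Dilnoza matches Ada: Dilnoza ∈ Budget.

Budget = {Ada, Dilnoza, Fynn}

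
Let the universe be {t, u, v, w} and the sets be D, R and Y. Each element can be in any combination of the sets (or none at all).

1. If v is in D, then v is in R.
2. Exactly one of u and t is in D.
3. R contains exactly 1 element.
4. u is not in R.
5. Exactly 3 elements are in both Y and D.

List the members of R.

From (4): u ∉ R.
Suppose t ∈ R: no assignment then satisfies all the clues, so t ∉ R.

R = {v}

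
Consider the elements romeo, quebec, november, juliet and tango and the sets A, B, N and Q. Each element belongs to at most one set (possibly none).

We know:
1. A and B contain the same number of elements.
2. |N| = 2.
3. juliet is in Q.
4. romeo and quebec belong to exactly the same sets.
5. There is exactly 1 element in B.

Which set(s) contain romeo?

From (3): juliet ∈ Q.
Suppose romeo ∈ A: no assignment then satisfies all the clues, so romeo ∉ A.

romeo: N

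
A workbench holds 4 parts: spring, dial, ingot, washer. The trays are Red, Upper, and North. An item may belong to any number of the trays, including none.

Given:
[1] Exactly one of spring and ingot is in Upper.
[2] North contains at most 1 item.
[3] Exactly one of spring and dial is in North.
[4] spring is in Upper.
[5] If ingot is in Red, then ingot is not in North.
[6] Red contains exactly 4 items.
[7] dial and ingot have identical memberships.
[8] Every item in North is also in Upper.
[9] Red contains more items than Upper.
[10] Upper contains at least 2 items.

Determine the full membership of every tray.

Red = {dial, ingot, spring, washer}; Upper = {spring, washer}; North = {spring}

From (4): spring ∈ Upper.
(1) (exactly one): ingot ∉ Upper.
(6): only 4 candidates remain for Red, so all are in.
(7): dial matches ingot: dial ∉ Upper.
(8) contrapositive: dial ∉ North.
(8) contrapositive: ingot ∉ North.
(10): only 2 candidates remain for Upper, so all are in.
(3) (exactly one): spring ∈ North.
(2): North already has 1, so the rest are out.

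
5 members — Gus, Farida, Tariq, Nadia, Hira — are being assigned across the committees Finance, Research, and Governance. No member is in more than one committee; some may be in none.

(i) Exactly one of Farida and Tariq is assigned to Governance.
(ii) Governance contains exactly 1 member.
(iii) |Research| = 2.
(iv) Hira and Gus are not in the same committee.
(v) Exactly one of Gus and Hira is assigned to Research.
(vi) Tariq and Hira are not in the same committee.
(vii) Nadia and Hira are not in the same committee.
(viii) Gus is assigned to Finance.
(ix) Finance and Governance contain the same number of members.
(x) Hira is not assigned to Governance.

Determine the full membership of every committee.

From (viii): Gus ∈ Finance.
From (x): Hira ∉ Governance.
(iv): Hira ∉ Finance.
(v) (exactly one): Hira ∈ Research.
(vi): Tariq ∉ Research.
(vii): Nadia ∉ Research.
(iii): only 2 candidates remain for Research, so all are in.
(i) (exactly one): Tariq ∈ Governance.
(ii): Governance already has 1, so the rest are out.
Suppose Nadia ∈ Finance: no assignment then satisfies all the clues, so Nadia ∉ Finance.

Finance = {Gus}; Research = {Farida, Hira}; Governance = {Tariq}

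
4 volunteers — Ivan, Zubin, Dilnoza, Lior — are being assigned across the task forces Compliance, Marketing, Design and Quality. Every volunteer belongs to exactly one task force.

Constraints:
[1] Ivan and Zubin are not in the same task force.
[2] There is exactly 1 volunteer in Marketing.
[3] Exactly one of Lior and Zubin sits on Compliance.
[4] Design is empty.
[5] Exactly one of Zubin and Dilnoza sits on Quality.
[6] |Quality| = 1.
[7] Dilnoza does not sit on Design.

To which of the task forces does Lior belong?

Lior: Compliance

From (7): Dilnoza ∉ Design.
(4): Design already has 0, so the rest are out.
Suppose Lior ∉ Compliance: no assignment then satisfies all the clues, so Lior ∈ Compliance.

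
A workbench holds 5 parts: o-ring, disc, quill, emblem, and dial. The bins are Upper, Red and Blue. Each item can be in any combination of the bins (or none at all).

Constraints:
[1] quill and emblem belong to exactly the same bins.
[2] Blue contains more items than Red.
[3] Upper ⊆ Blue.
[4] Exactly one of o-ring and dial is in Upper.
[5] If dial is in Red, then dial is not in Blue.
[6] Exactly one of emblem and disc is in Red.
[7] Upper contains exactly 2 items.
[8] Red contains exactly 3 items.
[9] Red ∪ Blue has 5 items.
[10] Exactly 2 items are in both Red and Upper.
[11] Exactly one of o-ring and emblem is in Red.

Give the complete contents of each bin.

Upper = {disc, o-ring}; Red = {dial, disc, o-ring}; Blue = {disc, emblem, o-ring, quill}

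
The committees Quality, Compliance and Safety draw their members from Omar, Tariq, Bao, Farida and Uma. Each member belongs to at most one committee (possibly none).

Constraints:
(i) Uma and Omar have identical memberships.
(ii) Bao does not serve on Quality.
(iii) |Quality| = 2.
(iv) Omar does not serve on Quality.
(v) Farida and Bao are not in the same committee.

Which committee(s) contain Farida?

Farida: Quality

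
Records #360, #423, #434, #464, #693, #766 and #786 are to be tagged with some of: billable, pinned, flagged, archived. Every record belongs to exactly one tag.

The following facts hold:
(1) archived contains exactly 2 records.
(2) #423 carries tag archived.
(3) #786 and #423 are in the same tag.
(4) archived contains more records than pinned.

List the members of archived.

From (2): #423 ∈ archived.
(3): #786 matches #423: #786 ∉ billable.
(3): #786 matches #423: #786 ∉ pinned.
(3): #786 matches #423: #786 ∉ flagged.
(3): #786 matches #423: #786 ∈ archived.
(1): archived already has 2, so the rest are out.

archived = {#423, #786}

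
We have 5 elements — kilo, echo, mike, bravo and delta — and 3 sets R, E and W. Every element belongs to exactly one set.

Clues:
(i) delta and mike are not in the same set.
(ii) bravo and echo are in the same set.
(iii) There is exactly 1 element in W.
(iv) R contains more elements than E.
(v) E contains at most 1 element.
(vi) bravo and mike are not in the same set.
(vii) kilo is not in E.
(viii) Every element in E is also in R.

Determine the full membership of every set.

R = {bravo, delta, echo, kilo}; E = {}; W = {mike}

From (vii): kilo ∉ E.
Suppose kilo ∉ R: no assignment then satisfies all the clues, so kilo ∈ R.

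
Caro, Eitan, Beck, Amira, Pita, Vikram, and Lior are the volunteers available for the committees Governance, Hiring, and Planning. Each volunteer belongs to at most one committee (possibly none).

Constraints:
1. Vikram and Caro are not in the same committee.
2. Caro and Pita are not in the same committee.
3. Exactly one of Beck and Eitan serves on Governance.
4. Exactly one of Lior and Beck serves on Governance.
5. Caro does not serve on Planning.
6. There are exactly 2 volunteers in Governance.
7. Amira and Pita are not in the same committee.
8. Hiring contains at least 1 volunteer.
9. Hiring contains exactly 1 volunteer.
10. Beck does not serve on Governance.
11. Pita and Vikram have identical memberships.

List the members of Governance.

Governance = {Eitan, Lior}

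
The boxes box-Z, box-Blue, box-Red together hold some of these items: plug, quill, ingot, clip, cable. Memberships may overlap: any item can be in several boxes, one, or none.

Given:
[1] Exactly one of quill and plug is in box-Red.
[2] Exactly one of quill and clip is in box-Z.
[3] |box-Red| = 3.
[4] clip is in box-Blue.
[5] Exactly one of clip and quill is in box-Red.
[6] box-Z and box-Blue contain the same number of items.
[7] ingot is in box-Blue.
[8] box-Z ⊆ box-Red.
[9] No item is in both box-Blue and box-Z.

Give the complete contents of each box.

box-Z = {cable, quill}; box-Blue = {clip, ingot}; box-Red = {cable, ingot, quill}

From (4): clip ∈ box-Blue.
From (7): ingot ∈ box-Blue.
(9) (disjoint): ingot ∉ box-Z.
(9) (disjoint): clip ∉ box-Z.
(2) (exactly one): quill ∈ box-Z.
(8) with quill ∈ box-Z: quill ∈ box-Red.
(9) (disjoint): quill ∉ box-Blue.
(1) (exactly one): plug ∉ box-Red.
(5) (exactly one): clip ∉ box-Red.
(8) contrapositive: plug ∉ box-Z.
(3): only 3 candidates remain for box-Red, so all are in.
Suppose plug ∈ box-Blue: no assignment then satisfies all the clues, so plug ∉ box-Blue.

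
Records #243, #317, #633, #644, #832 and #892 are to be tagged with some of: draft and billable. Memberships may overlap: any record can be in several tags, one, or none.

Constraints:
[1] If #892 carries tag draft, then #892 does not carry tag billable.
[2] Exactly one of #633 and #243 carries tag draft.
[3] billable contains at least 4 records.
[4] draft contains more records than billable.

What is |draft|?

5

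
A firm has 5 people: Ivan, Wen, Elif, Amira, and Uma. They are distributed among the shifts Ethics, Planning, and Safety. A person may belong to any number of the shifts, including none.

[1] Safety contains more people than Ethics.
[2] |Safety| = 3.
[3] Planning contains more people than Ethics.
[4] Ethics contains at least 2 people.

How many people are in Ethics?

2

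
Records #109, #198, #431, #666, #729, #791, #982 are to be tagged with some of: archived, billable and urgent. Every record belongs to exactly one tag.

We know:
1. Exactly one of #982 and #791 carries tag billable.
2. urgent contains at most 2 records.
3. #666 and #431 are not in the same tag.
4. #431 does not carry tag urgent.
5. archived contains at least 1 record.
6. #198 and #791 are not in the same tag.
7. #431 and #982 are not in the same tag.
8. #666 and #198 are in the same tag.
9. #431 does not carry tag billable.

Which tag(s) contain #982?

From (4): #431 ∉ urgent.
From (9): #431 ∉ billable.
Only one tag left: #431 ∈ archived.
(3): #666 ∉ archived.
(7): #982 ∉ archived.
(8): #198 matches #666: #198 ∉ archived.
Suppose #982 ∉ billable: no assignment then satisfies all the clues, so #982 ∈ billable.

#982: billable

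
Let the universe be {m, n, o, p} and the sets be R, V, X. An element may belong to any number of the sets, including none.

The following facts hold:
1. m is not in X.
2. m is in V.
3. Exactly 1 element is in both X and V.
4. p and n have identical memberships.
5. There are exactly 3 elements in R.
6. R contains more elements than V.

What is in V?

V = {m, o}

From (1): m ∉ X.
From (2): m ∈ V.
Suppose n ∈ V: no assignment then satisfies all the clues, so n ∉ V.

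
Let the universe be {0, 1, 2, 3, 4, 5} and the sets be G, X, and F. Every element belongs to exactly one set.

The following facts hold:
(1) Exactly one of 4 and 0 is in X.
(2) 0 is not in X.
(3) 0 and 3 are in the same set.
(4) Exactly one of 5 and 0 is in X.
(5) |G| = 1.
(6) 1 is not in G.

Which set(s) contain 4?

From (2): 0 ∉ X.
From (6): 1 ∉ G.
(1) (exactly one): 4 ∈ X.
(3): 3 matches 0: 3 ∉ X.
(4) (exactly one): 5 ∈ X.

4: X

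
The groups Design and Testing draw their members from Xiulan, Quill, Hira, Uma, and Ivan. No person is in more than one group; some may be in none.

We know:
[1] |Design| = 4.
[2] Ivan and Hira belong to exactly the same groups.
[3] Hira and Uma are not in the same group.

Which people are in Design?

Design = {Hira, Ivan, Quill, Xiulan}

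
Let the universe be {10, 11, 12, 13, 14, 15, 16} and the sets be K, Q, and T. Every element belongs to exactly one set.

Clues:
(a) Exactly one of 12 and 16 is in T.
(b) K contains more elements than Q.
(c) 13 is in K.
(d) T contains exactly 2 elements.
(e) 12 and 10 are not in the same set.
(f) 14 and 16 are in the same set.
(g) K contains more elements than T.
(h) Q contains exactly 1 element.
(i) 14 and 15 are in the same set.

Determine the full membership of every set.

K = {13, 14, 15, 16}; Q = {10}; T = {11, 12}

From (c): 13 ∈ K.
Suppose 10 ∈ K: no assignment then satisfies all the clues, so 10 ∉ K.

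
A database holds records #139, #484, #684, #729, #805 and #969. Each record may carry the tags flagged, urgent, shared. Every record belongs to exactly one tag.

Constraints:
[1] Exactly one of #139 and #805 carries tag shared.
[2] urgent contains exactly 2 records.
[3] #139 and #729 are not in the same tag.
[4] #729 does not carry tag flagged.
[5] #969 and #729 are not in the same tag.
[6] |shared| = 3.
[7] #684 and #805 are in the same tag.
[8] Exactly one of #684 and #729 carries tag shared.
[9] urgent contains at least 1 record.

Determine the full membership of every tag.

flagged = {#139}; urgent = {#484, #729}; shared = {#684, #805, #969}

From (4): #729 ∉ flagged.
Suppose #139 ∉ flagged: no assignment then satisfies all the clues, so #139 ∈ flagged.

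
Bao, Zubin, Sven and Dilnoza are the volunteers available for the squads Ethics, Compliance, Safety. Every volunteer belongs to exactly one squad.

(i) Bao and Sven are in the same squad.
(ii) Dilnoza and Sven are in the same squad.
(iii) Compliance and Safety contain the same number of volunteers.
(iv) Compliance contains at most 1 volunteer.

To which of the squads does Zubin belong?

Zubin: Ethics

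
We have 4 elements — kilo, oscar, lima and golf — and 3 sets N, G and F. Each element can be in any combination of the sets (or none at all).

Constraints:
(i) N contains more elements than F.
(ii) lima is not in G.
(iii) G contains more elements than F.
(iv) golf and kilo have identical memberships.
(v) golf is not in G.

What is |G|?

1

From (ii): lima ∉ G.
From (v): golf ∉ G.
(iv): kilo matches golf: kilo ∉ G.
Suppose kilo ∈ F: no assignment then satisfies all the clues, so kilo ∉ F.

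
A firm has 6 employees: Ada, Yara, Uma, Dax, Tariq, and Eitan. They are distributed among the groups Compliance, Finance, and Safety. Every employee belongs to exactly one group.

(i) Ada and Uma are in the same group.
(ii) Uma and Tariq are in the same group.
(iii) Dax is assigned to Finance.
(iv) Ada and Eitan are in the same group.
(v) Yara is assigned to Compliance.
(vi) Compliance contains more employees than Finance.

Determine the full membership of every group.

Compliance = {Ada, Eitan, Tariq, Uma, Yara}; Finance = {Dax}; Safety = {}

From (iii): Dax ∈ Finance.
From (v): Yara ∈ Compliance.
Suppose Ada ∉ Compliance: no assignment then satisfies all the clues, so Ada ∈ Compliance.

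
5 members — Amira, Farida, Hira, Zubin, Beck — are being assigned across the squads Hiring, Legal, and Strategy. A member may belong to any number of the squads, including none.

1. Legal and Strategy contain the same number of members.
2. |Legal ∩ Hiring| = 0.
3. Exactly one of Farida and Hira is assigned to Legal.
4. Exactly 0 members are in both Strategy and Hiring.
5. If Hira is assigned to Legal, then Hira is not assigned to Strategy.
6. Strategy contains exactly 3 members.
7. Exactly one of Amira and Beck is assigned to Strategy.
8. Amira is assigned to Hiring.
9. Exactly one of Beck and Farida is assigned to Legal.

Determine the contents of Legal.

Legal = {Beck, Hira, Zubin}

From (8): Amira ∈ Hiring.
Suppose Amira ∈ Legal: no assignment then satisfies all the clues, so Amira ∉ Legal.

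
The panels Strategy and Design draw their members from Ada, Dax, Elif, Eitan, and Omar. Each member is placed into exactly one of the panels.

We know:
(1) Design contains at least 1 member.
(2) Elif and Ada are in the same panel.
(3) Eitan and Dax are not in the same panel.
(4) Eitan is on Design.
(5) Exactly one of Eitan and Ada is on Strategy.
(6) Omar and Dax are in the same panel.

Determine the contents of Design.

Design = {Eitan}

From (4): Eitan ∈ Design.
(3): Dax ∉ Design.
(5) (exactly one): Ada ∈ Strategy.
(6): Omar matches Dax: Omar ∉ Design.
Only one panel left: Dax ∈ Strategy.
Only one panel left: Omar ∈ Strategy.
(2): Elif matches Ada: Elif ∈ Strategy.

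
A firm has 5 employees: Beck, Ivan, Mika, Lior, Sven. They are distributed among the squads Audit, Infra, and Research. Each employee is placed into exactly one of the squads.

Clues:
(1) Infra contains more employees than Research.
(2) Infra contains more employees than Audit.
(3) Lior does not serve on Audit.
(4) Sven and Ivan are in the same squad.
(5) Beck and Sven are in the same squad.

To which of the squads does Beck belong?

Beck: Infra

From (3): Lior ∉ Audit.
Suppose Beck ∈ Audit: no assignment then satisfies all the clues, so Beck ∉ Audit.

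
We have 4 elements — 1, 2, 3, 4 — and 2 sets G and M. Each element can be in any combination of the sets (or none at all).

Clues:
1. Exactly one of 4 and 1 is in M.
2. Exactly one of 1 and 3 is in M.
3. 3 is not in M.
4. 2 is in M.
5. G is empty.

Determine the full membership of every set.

G = {}; M = {1, 2}

From (3): 3 ∉ M.
From (4): 2 ∈ M.
(2) (exactly one): 1 ∈ M.
(5): G already has 0, so the rest are out.
(1) (exactly one): 4 ∉ M.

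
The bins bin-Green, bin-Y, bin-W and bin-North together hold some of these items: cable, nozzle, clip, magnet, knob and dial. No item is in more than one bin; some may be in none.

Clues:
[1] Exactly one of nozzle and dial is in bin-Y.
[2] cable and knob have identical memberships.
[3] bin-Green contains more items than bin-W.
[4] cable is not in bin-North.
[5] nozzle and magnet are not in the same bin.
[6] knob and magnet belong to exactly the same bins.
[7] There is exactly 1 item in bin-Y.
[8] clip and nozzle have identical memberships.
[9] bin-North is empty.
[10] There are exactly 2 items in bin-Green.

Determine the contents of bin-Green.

bin-Green = {clip, nozzle}

From (4): cable ∉ bin-North.
(2): knob matches cable: knob ∉ bin-North.
(6): magnet matches knob: magnet ∉ bin-North.
(9): bin-North already has 0, so the rest are out.
Suppose cable ∈ bin-Green: no assignment then satisfies all the clues, so cable ∉ bin-Green.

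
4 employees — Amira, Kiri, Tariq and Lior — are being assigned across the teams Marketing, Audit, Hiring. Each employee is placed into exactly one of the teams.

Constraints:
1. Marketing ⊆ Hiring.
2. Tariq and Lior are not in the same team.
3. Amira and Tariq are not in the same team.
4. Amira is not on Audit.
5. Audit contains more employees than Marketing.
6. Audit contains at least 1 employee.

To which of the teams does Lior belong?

Lior: Hiring

From (4): Amira ∉ Audit.
Suppose Lior ∈ Marketing: no assignment then satisfies all the clues, so Lior ∉ Marketing.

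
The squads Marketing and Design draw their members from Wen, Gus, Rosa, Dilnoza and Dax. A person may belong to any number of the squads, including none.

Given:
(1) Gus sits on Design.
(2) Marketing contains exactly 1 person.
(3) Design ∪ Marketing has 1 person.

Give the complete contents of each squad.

From (1): Gus ∈ Design.
Suppose Wen ∈ Marketing: no assignment then satisfies all the clues, so Wen ∉ Marketing.

Marketing = {Gus}; Design = {Gus}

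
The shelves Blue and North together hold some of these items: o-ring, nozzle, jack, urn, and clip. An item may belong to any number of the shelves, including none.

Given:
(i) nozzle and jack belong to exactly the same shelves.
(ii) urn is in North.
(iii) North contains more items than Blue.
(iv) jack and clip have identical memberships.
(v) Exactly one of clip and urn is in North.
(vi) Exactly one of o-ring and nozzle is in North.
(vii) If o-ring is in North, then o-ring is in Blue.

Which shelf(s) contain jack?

jack: none

From (ii): urn ∈ North.
(v) (exactly one): clip ∉ North.
(iv): jack matches clip: jack ∉ North.
(i): nozzle matches jack: nozzle ∉ North.
(vi) (exactly one): o-ring ∈ North.
(vii): o-ring ∈ Blue.
Suppose jack ∈ Blue: no assignment then satisfies all the clues, so jack ∉ Blue.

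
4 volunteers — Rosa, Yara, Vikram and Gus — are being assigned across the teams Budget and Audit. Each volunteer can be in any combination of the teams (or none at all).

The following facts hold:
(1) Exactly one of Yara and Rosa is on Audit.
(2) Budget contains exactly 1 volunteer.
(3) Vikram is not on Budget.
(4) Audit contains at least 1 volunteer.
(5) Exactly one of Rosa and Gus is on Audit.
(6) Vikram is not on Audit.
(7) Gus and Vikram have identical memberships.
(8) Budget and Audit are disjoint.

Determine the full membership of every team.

From (3): Vikram ∉ Budget.
From (6): Vikram ∉ Audit.
(7): Gus matches Vikram: Gus ∉ Budget.
(7): Gus matches Vikram: Gus ∉ Audit.
(5) (exactly one): Rosa ∈ Audit.
(8) (disjoint): Rosa ∉ Budget.
(1) (exactly one): Yara ∉ Audit.
(2): only 1 candidates remain for Budget, so all are in.

Budget = {Yara}; Audit = {Rosa}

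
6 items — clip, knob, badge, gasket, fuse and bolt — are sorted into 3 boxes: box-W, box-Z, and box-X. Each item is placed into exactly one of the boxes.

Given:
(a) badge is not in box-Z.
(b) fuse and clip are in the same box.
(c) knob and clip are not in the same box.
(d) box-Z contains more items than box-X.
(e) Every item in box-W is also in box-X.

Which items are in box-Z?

box-Z = {bolt, clip, fuse, gasket}

From (a): badge ∉ box-Z.
Suppose clip ∉ box-Z: no assignment then satisfies all the clues, so clip ∈ box-Z.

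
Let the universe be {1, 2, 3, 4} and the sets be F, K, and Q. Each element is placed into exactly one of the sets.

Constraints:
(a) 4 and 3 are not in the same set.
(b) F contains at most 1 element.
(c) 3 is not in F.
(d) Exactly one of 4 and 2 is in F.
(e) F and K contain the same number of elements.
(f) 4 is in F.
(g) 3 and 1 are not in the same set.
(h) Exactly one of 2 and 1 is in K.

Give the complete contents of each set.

F = {4}; K = {1}; Q = {2, 3}

From (c): 3 ∉ F.
From (f): 4 ∈ F.
(b): F already has 1, so the rest are out.
Suppose 1 ∉ K: no assignment then satisfies all the clues, so 1 ∈ K.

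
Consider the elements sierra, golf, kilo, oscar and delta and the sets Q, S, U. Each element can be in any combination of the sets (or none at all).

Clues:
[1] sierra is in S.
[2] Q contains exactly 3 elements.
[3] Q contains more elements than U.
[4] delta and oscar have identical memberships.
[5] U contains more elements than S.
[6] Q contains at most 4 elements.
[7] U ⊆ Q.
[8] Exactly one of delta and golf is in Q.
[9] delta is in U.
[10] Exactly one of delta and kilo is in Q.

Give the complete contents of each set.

Q = {delta, oscar, sierra}; S = {sierra}; U = {delta, oscar}

From (1): sierra ∈ S.
From (9): delta ∈ U.
(4): oscar matches delta: oscar ∈ U.
(7) with oscar ∈ U: oscar ∈ Q.
(7) with delta ∈ U: delta ∈ Q.
(8) (exactly one): golf ∉ Q.
(10) (exactly one): kilo ∉ Q.
(2): only 3 candidates remain for Q, so all are in.
(7) contrapositive: golf ∉ U.
(7) contrapositive: kilo ∉ U.
Suppose sierra ∈ U: no assignment then satisfies all the clues, so sierra ∉ U.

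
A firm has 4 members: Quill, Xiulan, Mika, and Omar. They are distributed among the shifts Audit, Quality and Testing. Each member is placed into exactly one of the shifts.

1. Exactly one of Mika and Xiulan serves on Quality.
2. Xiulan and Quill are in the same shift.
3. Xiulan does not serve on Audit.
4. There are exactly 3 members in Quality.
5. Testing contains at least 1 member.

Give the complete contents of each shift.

Audit = {}; Quality = {Omar, Quill, Xiulan}; Testing = {Mika}

From (3): Xiulan ∉ Audit.
(2): Quill matches Xiulan: Quill ∉ Audit.
Suppose Quill ∉ Quality: no assignment then satisfies all the clues, so Quill ∈ Quality.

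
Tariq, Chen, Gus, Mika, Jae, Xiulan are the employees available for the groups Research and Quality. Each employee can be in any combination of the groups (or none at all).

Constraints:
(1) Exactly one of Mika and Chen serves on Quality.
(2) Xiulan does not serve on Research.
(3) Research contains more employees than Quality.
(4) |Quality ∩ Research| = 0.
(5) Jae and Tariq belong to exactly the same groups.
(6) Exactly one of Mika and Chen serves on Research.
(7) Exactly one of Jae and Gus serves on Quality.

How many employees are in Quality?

2

From (2): Xiulan ∉ Research.
Suppose Tariq ∉ Research: no assignment then satisfies all the clues, so Tariq ∈ Research.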